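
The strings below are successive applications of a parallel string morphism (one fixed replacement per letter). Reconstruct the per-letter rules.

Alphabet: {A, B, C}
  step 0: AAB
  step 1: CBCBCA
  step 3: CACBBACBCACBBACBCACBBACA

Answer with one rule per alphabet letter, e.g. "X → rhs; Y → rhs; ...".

  step 0 ⇒ step 1: AAB ⇒ CB·CB·CA
    A ↦ CB
    B ↦ CA
    C ↦ BA  (constrained at step 1)

A->CB, B->CA, C->BA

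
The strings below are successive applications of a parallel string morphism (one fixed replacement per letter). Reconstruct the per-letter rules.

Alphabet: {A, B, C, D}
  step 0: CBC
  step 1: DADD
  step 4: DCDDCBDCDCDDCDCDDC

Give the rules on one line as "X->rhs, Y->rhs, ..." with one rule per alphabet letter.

  step 0 ⇒ step 1: CBC ⇒ D·AD·D
    B ↦ AD
    C ↦ D
    A ↦ B  (constrained at step 1)
    D ↦ DC  (constrained at step 1)

A->B, B->AD, C->D, D->DC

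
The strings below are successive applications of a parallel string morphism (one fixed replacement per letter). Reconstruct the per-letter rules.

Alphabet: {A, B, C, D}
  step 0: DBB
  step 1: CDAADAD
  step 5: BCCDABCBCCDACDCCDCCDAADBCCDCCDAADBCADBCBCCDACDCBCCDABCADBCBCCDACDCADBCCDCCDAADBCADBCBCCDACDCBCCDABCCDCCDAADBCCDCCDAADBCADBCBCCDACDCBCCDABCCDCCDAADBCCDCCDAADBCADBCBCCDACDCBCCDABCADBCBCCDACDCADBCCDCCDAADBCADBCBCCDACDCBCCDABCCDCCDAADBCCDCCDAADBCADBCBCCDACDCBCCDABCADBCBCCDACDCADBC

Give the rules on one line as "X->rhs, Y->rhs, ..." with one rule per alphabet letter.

  step 0 ⇒ step 1: DBB ⇒ CDA·AD·AD
    B ↦ AD
    D ↦ CDA
    A ↦ CDC  (constrained at step 1)
    C ↦ BC  (constrained at step 1)

A->CDC, B->AD, C->BC, D->CDA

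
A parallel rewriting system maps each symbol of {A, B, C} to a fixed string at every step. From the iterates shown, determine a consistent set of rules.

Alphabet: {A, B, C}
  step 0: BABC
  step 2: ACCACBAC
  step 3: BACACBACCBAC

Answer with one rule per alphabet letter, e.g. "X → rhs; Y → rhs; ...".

A->B, B->C, C->AC

  step 2 ⇒ step 3: ACCACBAC ⇒ B·AC·AC·B·AC·C·B·AC
    A ↦ B
    B ↦ C
    C ↦ AC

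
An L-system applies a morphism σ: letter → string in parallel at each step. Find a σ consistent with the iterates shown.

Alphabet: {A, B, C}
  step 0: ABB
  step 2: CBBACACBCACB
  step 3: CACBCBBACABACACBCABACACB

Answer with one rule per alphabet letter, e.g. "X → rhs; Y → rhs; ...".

A->BA, B->CB, C->CA

  step 2 ⇒ step 3: CBBACACBCACB ⇒ CA·CB·CB·BA·CA·BA·CA·CB·CA·BA·CA·CB
    A ↦ BA
    B ↦ CB
    C ↦ CA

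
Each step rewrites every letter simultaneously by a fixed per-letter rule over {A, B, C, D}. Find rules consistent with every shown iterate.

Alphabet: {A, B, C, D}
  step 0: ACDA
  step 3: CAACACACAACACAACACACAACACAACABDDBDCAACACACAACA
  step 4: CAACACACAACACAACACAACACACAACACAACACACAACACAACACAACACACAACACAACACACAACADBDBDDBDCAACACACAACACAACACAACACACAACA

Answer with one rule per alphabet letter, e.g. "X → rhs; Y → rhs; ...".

A->CA, B->D, C->CAA, D->BD

  step 3 ⇒ step 4: CAACACACAACACAACACACAACACAACABDDBDCAACACACAACA ⇒ CAA·CA·CA·CAA·CA·CAA·CA·CAA·CA·CA·CAA·CA·CAA·CA·CA·CAA·CA·CAA·CA·CAA·CA·CA·CAA·CA·CAA·CA·CA·CAA·CA·D·BD·BD·D·BD·CAA·CA·CA·CAA·CA·CAA·CA·CAA·CA·CA·CAA·CA
    A ↦ CA
    B ↦ D
    C ↦ CAA
    D ↦ BD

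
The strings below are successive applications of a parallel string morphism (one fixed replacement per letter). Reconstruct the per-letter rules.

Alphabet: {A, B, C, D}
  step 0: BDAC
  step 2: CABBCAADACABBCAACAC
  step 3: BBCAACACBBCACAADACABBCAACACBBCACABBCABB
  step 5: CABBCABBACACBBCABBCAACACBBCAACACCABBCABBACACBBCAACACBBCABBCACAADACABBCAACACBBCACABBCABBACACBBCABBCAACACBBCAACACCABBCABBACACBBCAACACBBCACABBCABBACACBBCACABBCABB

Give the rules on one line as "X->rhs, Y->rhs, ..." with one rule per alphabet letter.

A->CA, B->AC, C->BB, D->ADA

  step 2 ⇒ step 3: CABBCAADACABBCAACAC ⇒ BB·CA·AC·AC·BB·CA·CA·ADA·CA·BB·CA·AC·AC·BB·CA·CA·BB·CA·BB
    A ↦ CA
    B ↦ AC
    C ↦ BB
    D ↦ ADA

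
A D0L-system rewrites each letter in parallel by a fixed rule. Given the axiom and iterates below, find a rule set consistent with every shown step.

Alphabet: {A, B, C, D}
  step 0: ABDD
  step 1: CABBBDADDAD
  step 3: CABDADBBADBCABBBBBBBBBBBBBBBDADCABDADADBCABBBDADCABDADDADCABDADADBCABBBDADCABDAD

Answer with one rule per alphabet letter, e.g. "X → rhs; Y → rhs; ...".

  step 0 ⇒ step 1: ABDD ⇒ CAB·BB·DAD·DAD
    A ↦ CAB
    B ↦ BB
    D ↦ DAD
    C ↦ ADB  (constrained at step 1)

A->CAB, B->BB, C->ADB, D->DAD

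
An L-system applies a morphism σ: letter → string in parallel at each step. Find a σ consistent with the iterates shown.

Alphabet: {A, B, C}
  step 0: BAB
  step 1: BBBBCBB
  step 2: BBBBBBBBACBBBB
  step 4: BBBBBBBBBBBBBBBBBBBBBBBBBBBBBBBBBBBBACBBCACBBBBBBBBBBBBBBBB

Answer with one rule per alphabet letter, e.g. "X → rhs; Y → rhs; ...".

  step 1 ⇒ step 2: BBBBCBB ⇒ BB·BB·BB·BB·AC·BB·BB
    B ↦ BB
    C ↦ AC
  step 0 ⇒ step 1: BAB ⇒ BB·BBC·BB
    A ↦ BBC

A->BBC, B->BB, C->AC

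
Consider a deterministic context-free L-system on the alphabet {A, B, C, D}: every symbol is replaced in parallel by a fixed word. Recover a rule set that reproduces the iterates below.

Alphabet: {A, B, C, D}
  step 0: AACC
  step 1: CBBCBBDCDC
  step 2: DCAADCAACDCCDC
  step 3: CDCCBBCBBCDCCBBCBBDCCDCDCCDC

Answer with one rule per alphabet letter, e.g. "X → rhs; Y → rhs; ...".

A->CBB, B->A, C->DC, D->C

  step 2 ⇒ step 3: DCAADCAACDCCDC ⇒ C·DC·CBB·CBB·C·DC·CBB·CBB·DC·C·DC·DC·C·DC
    A ↦ CBB
    C ↦ DC
    D ↦ C
  step 1 ⇒ step 2: CBBCBBDCDC ⇒ DC·A·A·DC·A·A·C·DC·C·DC
    B ↦ A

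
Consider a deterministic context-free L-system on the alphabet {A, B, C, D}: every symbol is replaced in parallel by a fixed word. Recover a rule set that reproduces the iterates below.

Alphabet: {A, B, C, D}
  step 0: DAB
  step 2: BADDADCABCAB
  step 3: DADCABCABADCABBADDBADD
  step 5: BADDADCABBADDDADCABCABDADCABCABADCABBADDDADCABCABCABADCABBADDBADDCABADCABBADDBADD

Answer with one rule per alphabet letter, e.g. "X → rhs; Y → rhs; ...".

A->AD, B->D, C->B, D->CAB

  step 2 ⇒ step 3: BADDADCABCAB ⇒ D·AD·CAB·CAB·AD·CAB·B·AD·D·B·AD·D
    A ↦ AD
    B ↦ D
    C ↦ B
    D ↦ CAB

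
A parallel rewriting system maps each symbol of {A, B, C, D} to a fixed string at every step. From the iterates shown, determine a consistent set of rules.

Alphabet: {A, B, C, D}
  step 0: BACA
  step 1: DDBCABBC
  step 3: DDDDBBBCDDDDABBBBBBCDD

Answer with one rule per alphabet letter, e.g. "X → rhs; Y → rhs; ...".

  step 0 ⇒ step 1: BACA ⇒ DD·BC·AB·BC
    A ↦ BC
    B ↦ DD
    C ↦ AB
    D ↦ B  (constrained at step 1)

A->BC, B->DD, C->AB, D->B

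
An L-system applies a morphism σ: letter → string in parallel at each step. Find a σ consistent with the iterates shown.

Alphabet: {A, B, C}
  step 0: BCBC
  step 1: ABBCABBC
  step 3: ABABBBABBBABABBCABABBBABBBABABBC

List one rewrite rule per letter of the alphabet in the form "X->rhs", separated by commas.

A->BB, B->AB, C->BC

  step 0 ⇒ step 1: BCBC ⇒ AB·BC·AB·BC
    B ↦ AB
    C ↦ BC
    A ↦ BB  (constrained at step 1)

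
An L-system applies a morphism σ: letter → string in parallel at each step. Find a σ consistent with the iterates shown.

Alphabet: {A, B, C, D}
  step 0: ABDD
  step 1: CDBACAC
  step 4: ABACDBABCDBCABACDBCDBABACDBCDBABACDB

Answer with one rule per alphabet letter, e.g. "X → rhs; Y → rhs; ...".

  step 0 ⇒ step 1: ABDD ⇒ C·DB·AC·AC
    A ↦ C
    B ↦ DB
    D ↦ AC
    C ↦ AB  (constrained at step 1)

A->C, B->DB, C->AB, D->AC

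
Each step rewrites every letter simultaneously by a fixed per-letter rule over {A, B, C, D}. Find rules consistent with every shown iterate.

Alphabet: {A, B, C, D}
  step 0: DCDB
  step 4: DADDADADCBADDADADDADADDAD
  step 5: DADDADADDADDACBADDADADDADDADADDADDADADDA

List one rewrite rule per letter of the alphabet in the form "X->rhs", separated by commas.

A->D, B->A, C->CB, D->DA

  step 4 ⇒ step 5: DADDADADCBADDADADDADADDAD ⇒ DA·D·DA·DA·D·DA·D·DA·CB·A·D·DA·DA·D·DA·D·DA·DA·D·DA·D·DA·DA·D·DA
    A ↦ D
    B ↦ A
    C ↦ CB
    D ↦ DA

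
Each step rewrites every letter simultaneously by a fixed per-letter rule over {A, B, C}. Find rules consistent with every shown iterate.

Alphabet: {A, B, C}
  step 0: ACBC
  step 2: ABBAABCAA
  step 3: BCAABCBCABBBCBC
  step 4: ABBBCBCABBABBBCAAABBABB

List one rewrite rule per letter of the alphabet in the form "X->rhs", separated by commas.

  step 3 ⇒ step 4: BCAABCBCABBBCBC ⇒ A·BB·BC·BC·A·BB·A·BB·BC·A·A·A·BB·A·BB
    A ↦ BC
    B ↦ A
    C ↦ BB

A->BC, B->A, C->BB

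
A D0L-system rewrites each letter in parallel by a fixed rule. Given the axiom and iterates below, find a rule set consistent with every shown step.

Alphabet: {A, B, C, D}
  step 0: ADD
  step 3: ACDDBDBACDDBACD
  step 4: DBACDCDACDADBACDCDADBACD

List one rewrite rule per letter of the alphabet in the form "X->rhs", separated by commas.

A->DB, B->A, C->A, D->CD

  step 3 ⇒ step 4: ACDDBDBACDDBACD ⇒ DB·A·CD·CD·A·CD·A·DB·A·CD·CD·A·DB·A·CD
    A ↦ DB
    B ↦ A
    C ↦ A
    D ↦ CD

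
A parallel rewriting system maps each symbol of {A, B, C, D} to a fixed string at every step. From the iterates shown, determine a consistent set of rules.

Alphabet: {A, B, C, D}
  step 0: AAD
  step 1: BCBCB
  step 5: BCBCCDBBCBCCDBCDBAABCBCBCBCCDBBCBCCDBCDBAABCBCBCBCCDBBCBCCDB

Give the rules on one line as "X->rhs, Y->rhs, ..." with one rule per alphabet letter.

  step 0 ⇒ step 1: AAD ⇒ BC·BC·B
    A ↦ BC
    D ↦ B
    B ↦ AA  (constrained at step 1)
    C ↦ CD  (constrained at step 1)

A->BC, B->AA, C->CD, D->B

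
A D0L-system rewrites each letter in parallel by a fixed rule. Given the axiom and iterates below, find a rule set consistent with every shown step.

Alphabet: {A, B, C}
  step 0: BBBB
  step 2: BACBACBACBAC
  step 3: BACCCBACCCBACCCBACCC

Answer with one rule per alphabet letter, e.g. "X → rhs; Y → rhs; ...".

  step 2 ⇒ step 3: BACBACBACBAC ⇒ BA·C·CC·BA·C·CC·BA·C·CC·BA·C·CC
    A ↦ C
    B ↦ BA
    C ↦ CC

A->C, B->BA, C->CC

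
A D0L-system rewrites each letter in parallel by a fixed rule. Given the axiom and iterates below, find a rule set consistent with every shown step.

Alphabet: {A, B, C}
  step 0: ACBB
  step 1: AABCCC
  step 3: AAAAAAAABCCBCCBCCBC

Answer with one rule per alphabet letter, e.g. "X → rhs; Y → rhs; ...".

  step 0 ⇒ step 1: ACBB ⇒ AA·BC·C·C
    A ↦ AA
    B ↦ C
    C ↦ BC

A->AA, B->C, C->BC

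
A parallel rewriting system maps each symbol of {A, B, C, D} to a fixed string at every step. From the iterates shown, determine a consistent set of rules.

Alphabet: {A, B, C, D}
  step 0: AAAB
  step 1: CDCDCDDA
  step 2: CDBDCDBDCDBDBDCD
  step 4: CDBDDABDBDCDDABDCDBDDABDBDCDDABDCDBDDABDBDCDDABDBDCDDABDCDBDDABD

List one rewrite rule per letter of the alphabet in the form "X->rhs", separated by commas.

  step 1 ⇒ step 2: CDCDCDDA ⇒ CD·BD·CD·BD·CD·BD·BD·CD
    A ↦ CD
    C ↦ CD
    D ↦ BD
  step 0 ⇒ step 1: AAAB ⇒ CD·CD·CD·DA
    B ↦ DA

A->CD, B->DA, C->CD, D->BD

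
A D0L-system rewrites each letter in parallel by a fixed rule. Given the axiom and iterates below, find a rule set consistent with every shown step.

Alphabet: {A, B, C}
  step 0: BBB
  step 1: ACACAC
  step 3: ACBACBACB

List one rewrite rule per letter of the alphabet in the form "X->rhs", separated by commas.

  step 0 ⇒ step 1: BBB ⇒ AC·AC·AC
    B ↦ AC
    A ↦ B  (constrained at step 1)
    C ↦ A  (constrained at step 1)

A->B, B->AC, C->A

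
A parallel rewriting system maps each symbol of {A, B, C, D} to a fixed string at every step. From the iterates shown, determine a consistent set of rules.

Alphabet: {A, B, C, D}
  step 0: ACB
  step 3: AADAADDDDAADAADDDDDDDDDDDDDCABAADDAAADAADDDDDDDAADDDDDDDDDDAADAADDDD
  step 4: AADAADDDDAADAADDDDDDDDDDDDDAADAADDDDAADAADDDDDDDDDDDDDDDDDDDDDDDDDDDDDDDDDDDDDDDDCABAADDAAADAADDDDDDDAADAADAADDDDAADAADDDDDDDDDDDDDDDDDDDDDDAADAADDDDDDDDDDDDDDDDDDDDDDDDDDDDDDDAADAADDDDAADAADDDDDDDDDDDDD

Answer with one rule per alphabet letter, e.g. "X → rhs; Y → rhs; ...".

A->AAD, B->DA, C->CAB, D->DDD

  step 3 ⇒ step 4: AADAADDDDAADAADDDDDDDDDDDDDCABAADDAAADAADDDDDDDAADDDDDDDDDDAADAADDDD ⇒ AAD·AAD·DDD·AAD·AAD·DDD·DDD·DDD·DDD·AAD·AAD·DDD·AAD·AAD·DDD·DDD·DDD·DDD·DDD·DDD·DDD·DDD·DDD·DDD·DDD·DDD·DDD·CAB·AAD·DA·AAD·AAD·DDD·DDD·AAD·AAD·AAD·DDD·AAD·AAD·DDD·DDD·DDD·DDD·DDD·DDD·DDD·AAD·AAD·DDD·DDD·DDD·DDD·DDD·DDD·DDD·DDD·DDD·DDD·AAD·AAD·DDD·AAD·AAD·DDD·DDD·DDD·DDD
    A ↦ AAD
    B ↦ DA
    C ↦ CAB
    D ↦ DDD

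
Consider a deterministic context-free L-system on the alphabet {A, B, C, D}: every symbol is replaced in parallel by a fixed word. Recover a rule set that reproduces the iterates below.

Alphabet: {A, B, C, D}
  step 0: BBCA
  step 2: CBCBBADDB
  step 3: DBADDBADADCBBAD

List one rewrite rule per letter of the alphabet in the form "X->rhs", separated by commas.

  step 2 ⇒ step 3: CBCBBADDB ⇒ DB·AD·DB·AD·AD·C·B·B·AD
    A ↦ C
    B ↦ AD
    C ↦ DB
    D ↦ B

A->C, B->AD, C->DB, D->B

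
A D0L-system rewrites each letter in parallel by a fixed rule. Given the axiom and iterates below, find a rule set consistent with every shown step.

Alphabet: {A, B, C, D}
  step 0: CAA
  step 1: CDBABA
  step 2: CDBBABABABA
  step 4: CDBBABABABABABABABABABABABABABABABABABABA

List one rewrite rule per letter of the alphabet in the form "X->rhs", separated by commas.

  step 1 ⇒ step 2: CDBABA ⇒ CD·B·BA·BA·BA·BA
    A ↦ BA
    B ↦ BA
    C ↦ CD
    D ↦ B

A->BA, B->BA, C->CD, D->B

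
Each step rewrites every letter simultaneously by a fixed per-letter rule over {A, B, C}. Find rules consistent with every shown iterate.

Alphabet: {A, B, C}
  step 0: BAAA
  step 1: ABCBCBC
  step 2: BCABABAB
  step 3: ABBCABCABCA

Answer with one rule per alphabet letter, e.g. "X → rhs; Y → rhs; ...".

A->BC, B->A, C->B

  step 2 ⇒ step 3: BCABABAB ⇒ A·B·BC·A·BC·A·BC·A
    A ↦ BC
    B ↦ A
    C ↦ B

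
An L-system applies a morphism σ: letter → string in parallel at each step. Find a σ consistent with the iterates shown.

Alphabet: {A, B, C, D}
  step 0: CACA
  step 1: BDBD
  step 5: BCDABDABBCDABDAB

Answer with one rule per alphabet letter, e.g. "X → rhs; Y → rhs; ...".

  step 0 ⇒ step 1: CACA ⇒ B·D·B·D
    A ↦ D
    C ↦ B
    B ↦ AB  (constrained at step 1)
    D ↦ C  (constrained at step 1)

A->D, B->AB, C->B, D->C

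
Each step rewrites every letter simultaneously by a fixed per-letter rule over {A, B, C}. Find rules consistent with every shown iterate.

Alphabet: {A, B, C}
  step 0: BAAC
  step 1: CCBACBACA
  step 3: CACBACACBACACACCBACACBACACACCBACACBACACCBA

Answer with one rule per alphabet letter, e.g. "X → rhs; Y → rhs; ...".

  step 0 ⇒ step 1: BAAC ⇒ C·CBA·CBA·CA
    A ↦ CBA
    B ↦ C
    C ↦ CA

A->CBA, B->C, C->CA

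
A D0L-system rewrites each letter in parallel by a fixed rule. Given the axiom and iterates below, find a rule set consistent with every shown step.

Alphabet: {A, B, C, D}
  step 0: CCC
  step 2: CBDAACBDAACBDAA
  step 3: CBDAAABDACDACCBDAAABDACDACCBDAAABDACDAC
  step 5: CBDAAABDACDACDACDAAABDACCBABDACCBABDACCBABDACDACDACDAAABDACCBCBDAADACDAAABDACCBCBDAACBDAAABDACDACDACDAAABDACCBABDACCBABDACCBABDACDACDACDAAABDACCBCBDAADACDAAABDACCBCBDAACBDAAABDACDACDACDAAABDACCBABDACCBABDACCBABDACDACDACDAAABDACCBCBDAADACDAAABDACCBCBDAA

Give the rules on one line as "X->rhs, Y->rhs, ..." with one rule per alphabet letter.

A->DAC, B->DAA, C->CB, D->AB

  step 2 ⇒ step 3: CBDAACBDAACBDAA ⇒ CB·DAA·AB·DAC·DAC·CB·DAA·AB·DAC·DAC·CB·DAA·AB·DAC·DAC
    A ↦ DAC
    B ↦ DAA
    C ↦ CB
    D ↦ AB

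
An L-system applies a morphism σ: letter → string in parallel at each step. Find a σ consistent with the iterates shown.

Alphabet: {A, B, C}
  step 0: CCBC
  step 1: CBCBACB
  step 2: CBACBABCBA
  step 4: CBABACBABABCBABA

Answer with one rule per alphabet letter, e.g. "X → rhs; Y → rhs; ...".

A->B, B->A, C->CB

  step 1 ⇒ step 2: CBCBACB ⇒ CB·A·CB·A·B·CB·A
    A ↦ B
    B ↦ A
    C ↦ CB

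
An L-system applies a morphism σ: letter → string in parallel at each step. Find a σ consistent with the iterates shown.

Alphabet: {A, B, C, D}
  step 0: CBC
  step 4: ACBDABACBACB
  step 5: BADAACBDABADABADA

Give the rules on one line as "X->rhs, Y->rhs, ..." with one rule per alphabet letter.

A->B, B->DA, C->A, D->AC

  step 4 ⇒ step 5: ACBDABACBACB ⇒ B·A·DA·AC·B·DA·B·A·DA·B·A·DA
    A ↦ B
    B ↦ DA
    C ↦ A
    D ↦ AC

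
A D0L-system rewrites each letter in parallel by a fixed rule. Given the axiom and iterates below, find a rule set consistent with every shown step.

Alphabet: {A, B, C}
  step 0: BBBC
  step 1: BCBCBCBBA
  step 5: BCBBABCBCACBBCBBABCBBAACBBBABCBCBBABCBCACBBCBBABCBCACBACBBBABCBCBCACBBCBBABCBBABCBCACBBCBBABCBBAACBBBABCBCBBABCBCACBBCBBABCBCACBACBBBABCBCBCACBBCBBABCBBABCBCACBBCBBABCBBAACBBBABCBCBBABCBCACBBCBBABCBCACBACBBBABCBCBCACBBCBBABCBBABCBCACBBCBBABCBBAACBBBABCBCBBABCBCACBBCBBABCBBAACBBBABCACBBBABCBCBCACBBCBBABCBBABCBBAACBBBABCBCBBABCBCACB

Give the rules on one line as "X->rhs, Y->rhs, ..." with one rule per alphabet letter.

A->ACB, B->BC, C->BBA

  step 0 ⇒ step 1: BBBC ⇒ BC·BC·BC·BBA
    B ↦ BC
    C ↦ BBA
    A ↦ ACB  (constrained at step 1)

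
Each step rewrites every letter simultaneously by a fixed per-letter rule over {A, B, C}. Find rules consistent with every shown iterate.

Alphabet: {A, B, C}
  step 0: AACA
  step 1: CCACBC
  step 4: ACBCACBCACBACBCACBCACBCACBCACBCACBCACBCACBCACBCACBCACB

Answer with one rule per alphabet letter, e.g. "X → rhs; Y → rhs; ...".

A->C, B->C, C->ACB

  step 0 ⇒ step 1: AACA ⇒ C·C·ACB·C
    A ↦ C
    C ↦ ACB
    B ↦ C  (constrained at step 1)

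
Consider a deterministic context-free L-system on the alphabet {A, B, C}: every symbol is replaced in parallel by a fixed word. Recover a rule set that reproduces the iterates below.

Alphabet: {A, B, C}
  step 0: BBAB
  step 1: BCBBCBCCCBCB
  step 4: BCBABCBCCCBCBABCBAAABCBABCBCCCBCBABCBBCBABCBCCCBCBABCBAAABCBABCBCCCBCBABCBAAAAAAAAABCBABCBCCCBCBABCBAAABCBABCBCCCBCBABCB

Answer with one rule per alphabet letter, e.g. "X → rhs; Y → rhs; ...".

  step 0 ⇒ step 1: BBAB ⇒ BCB·BCB·CCC·BCB
    A ↦ CCC
    B ↦ BCB
    C ↦ A  (constrained at step 1)

A->CCC, B->BCB, C->A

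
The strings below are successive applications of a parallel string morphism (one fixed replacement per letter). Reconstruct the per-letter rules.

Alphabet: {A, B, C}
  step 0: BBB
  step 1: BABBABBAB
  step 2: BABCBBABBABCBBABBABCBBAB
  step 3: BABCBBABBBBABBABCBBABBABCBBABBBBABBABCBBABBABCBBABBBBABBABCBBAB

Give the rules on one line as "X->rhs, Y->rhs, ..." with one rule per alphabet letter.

  step 2 ⇒ step 3: BABCBBABBABCBBABBABCBBAB ⇒ BAB·CB·BAB·BB·BAB·BAB·CB·BAB·BAB·CB·BAB·BB·BAB·BAB·CB·BAB·BAB·CB·BAB·BB·BAB·BAB·CB·BAB
    A ↦ CB
    B ↦ BAB
    C ↦ BB

A->CB, B->BAB, C->BB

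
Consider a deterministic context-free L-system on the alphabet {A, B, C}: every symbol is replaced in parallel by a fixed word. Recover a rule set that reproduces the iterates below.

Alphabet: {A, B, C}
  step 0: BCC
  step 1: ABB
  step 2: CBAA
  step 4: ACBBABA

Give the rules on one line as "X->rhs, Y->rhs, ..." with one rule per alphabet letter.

  step 1 ⇒ step 2: ABB ⇒ CB·A·A
    A ↦ CB
    B ↦ A
  step 0 ⇒ step 1: BCC ⇒ A·B·B
    C ↦ B

A->CB, B->A, C->B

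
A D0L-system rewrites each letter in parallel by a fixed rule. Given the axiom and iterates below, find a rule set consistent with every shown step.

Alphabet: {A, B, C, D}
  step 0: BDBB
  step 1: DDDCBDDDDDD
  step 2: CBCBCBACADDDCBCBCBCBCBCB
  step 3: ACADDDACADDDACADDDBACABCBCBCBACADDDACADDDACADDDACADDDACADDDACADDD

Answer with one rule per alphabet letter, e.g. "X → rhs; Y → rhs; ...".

A->B, B->DDD, C->ACA, D->CB

  step 2 ⇒ step 3: CBCBCBACADDDCBCBCBCBCBCB ⇒ ACA·DDD·ACA·DDD·ACA·DDD·B·ACA·B·CB·CB·CB·ACA·DDD·ACA·DDD·ACA·DDD·ACA·DDD·ACA·DDD·ACA·DDD
    A ↦ B
    B ↦ DDD
    C ↦ ACA
    D ↦ CB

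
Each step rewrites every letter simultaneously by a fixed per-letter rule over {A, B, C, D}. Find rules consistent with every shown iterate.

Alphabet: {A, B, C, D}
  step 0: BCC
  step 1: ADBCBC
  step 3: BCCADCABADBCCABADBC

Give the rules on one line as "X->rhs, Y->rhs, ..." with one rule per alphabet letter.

A->C, B->AD, C->BC, D->AB

  step 0 ⇒ step 1: BCC ⇒ AD·BC·BC
    B ↦ AD
    C ↦ BC
    A ↦ C  (constrained at step 1)
    D ↦ AB  (constrained at step 1)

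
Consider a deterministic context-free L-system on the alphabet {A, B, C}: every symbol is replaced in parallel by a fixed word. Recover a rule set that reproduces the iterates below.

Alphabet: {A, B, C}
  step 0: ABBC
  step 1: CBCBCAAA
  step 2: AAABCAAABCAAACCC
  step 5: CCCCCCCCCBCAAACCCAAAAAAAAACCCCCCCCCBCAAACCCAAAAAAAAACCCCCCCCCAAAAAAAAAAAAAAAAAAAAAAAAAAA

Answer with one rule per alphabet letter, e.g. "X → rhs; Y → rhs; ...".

A->C, B->BC, C->AAA

  step 1 ⇒ step 2: CBCBCAAA ⇒ AAA·BC·AAA·BC·AAA·C·C·C
    A ↦ C
    B ↦ BC
    C ↦ AAA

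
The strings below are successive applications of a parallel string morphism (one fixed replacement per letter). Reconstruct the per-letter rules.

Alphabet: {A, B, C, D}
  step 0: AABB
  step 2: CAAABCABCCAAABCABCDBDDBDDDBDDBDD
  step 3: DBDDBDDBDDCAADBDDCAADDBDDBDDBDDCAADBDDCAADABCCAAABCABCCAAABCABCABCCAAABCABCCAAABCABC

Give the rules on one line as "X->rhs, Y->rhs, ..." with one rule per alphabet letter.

A->BDD, B->CAA, C->D, D->ABC

  step 2 ⇒ step 3: CAAABCABCCAAABCABCDBDDBDDDBDDBDD ⇒ D·BDD·BDD·BDD·CAA·D·BDD·CAA·D·D·BDD·BDD·BDD·CAA·D·BDD·CAA·D·ABC·CAA·ABC·ABC·CAA·ABC·ABC·ABC·CAA·ABC·ABC·CAA·ABC·ABC
    A ↦ BDD
    B ↦ CAA
    C ↦ D
    D ↦ ABC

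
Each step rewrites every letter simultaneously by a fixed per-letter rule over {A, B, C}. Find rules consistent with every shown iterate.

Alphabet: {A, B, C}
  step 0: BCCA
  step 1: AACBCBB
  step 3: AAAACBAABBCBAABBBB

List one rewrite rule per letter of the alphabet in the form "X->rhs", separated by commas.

  step 0 ⇒ step 1: BCCA ⇒ AA·CB·CB·B
    A ↦ B
    B ↦ AA
    C ↦ CB

A->B, B->AA, C->CB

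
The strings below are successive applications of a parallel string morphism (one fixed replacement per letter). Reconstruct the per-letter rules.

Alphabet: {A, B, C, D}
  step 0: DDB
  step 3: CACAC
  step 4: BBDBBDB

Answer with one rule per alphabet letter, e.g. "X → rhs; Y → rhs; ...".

  step 3 ⇒ step 4: CACAC ⇒ B·BD·B·BD·B
    A ↦ BD
    C ↦ B
    B ↦ C  (constrained at step 0)
    D ↦ A  (constrained at step 0)

A->BD, B->C, C->B, D->A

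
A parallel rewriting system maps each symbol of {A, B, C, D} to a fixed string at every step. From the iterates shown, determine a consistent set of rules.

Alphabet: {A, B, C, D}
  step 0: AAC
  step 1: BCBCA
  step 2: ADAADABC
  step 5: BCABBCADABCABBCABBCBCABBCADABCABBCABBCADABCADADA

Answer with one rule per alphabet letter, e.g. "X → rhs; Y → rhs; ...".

  step 1 ⇒ step 2: BCBCA ⇒ AD·A·AD·A·BC
    A ↦ BC
    B ↦ AD
    C ↦ A
    D ↦ AB  (constrained at step 2)

A->BC, B->AD, C->A, D->AB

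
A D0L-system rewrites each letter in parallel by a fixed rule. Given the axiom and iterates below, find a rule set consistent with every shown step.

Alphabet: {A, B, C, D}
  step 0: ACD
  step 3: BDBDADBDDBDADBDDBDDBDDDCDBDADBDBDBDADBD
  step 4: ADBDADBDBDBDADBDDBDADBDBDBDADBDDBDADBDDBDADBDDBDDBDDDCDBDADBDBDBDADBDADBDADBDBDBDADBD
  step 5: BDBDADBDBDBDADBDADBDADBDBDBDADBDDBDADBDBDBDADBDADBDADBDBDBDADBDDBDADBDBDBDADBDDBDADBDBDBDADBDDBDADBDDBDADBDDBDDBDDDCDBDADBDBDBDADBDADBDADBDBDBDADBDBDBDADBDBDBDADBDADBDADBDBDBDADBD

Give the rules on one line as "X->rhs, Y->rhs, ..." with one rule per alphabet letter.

  step 4 ⇒ step 5: ADBDADBDBDBDADBDDBDADBDBDBDADBDDBDADBDDBDADBDDBDDBDDDCDBDADBDBDBDADBDADBDADBDBDBDADBD ⇒ B·DBD·A·DBD·B·DBD·A·DBD·A·DBD·A·DBD·B·DBD·A·DBD·DBD·A·DBD·B·DBD·A·DBD·A·DBD·A·DBD·B·DBD·A·DBD·DBD·A·DBD·B·DBD·A·DBD·DBD·A·DBD·B·DBD·A·DBD·DBD·A·DBD·DBD·A·DBD·DBD·DBD·DDC·DBD·A·DBD·B·DBD·A·DBD·A·DBD·A·DBD·B·DBD·A·DBD·B·DBD·A·DBD·B·DBD·A·DBD·A·DBD·A·DBD·B·DBD·A·DBD
    A ↦ B
    B ↦ A
    C ↦ DDC
    D ↦ DBD

A->B, B->A, C->DDC, D->DBD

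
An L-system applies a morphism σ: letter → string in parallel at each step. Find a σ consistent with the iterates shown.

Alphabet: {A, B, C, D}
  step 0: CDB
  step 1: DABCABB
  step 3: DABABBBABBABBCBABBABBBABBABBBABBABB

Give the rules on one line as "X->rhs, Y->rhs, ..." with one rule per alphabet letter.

  step 0 ⇒ step 1: CDB ⇒ DAB·C·ABB
    B ↦ ABB
    C ↦ DAB
    D ↦ C
    A ↦ B  (constrained at step 1)

A->B, B->ABB, C->DAB, D->C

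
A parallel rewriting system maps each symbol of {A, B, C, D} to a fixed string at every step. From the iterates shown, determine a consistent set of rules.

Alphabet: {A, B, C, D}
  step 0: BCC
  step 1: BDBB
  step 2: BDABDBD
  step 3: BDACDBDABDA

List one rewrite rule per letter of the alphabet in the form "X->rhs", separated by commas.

  step 2 ⇒ step 3: BDABDBD ⇒ BD·A·CD·BD·A·BD·A
    A ↦ CD
    B ↦ BD
    D ↦ A
  step 0 ⇒ step 1: BCC ⇒ BD·B·B
    C ↦ B

A->CD, B->BD, C->B, D->A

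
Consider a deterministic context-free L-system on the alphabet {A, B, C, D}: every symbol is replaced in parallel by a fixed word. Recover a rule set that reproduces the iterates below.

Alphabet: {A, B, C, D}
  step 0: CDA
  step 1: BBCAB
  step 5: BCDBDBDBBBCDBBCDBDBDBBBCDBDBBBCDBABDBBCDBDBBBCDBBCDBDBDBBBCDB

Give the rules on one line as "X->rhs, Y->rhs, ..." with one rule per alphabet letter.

  step 0 ⇒ step 1: CDA ⇒ B·BC·AB
    A ↦ AB
    C ↦ B
    D ↦ BC
    B ↦ DB  (constrained at step 1)

A->AB, B->DB, C->B, D->BC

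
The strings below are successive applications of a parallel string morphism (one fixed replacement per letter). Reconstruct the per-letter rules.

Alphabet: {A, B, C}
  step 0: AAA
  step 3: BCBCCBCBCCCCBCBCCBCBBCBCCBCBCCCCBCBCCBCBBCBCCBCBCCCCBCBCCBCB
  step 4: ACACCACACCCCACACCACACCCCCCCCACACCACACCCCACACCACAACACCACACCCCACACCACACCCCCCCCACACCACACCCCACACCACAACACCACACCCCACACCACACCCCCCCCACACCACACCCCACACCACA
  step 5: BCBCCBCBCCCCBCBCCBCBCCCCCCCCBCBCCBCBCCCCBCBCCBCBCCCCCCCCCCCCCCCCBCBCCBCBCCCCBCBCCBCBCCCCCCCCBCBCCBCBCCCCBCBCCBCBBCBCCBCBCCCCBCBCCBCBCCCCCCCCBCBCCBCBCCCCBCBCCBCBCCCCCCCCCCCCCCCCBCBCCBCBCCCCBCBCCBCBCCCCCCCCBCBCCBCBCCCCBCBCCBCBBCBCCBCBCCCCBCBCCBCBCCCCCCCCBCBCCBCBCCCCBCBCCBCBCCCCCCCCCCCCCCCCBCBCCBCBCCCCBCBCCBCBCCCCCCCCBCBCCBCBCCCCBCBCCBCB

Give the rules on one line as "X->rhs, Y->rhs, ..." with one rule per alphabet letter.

A->BCB, B->ACA, C->CC

  step 4 ⇒ step 5: ACACCACACCCCACACCACACCCCCCCCACACCACACCCCACACCACAACACCACACCCCACACCACACCCCCCCCACACCACACCCCACACCACAACACCACACCCCACACCACACCCCCCCCACACCACACCCCACACCACA ⇒ BCB·CC·BCB·CC·CC·BCB·CC·BCB·CC·CC·CC·CC·BCB·CC·BCB·CC·CC·BCB·CC·BCB·CC·CC·CC·CC·CC·CC·CC·CC·BCB·CC·BCB·CC·CC·BCB·CC·BCB·CC·CC·CC·CC·BCB·CC·BCB·CC·CC·BCB·CC·BCB·BCB·CC·BCB·CC·CC·BCB·CC·BCB·CC·CC·CC·CC·BCB·CC·BCB·CC·CC·BCB·CC·BCB·CC·CC·CC·CC·CC·CC·CC·CC·BCB·CC·BCB·CC·CC·BCB·CC·BCB·CC·CC·CC·CC·BCB·CC·BCB·CC·CC·BCB·CC·BCB·BCB·CC·BCB·CC·CC·BCB·CC·BCB·CC·CC·CC·CC·BCB·CC·BCB·CC·CC·BCB·CC·BCB·CC·CC·CC·CC·CC·CC·CC·CC·BCB·CC·BCB·CC·CC·BCB·CC·BCB·CC·CC·CC·CC·BCB·CC·BCB·CC·CC·BCB·CC·BCB
    A ↦ BCB
    C ↦ CC
  step 3 ⇒ step 4: BCBCCBCBCCCCBCBCCBCBBCBCCBCBCCCCBCBCCBCBBCBCCBCBCCCCBCBCCBCB ⇒ ACA·CC·ACA·CC·CC·ACA·CC·ACA·CC·CC·CC·CC·ACA·CC·ACA·CC·CC·ACA·CC·ACA·ACA·CC·ACA·CC·CC·ACA·CC·ACA·CC·CC·CC·CC·ACA·CC·ACA·CC·CC·ACA·CC·ACA·ACA·CC·ACA·CC·CC·ACA·CC·ACA·CC·CC·CC·CC·ACA·CC·ACA·CC·CC·ACA·CC·ACA
    B ↦ ACA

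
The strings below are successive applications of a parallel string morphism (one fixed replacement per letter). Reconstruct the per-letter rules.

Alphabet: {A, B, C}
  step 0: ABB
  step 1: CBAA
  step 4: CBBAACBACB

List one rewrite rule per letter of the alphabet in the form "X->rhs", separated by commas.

A->CB, B->A, C->B

  step 0 ⇒ step 1: ABB ⇒ CB·A·A
    A ↦ CB
    B ↦ A
    C ↦ B  (constrained at step 1)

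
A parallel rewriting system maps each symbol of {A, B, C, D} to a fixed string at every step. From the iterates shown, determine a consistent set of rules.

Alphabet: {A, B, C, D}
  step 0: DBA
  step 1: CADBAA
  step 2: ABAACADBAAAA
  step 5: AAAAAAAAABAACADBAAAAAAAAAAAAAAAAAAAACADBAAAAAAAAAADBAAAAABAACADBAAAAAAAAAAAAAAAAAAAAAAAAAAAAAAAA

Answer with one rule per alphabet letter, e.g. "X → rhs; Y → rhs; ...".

A->AA, B->DB, C->AB, D->CA

  step 1 ⇒ step 2: CADBAA ⇒ AB·AA·CA·DB·AA·AA
    A ↦ AA
    B ↦ DB
    C ↦ AB
    D ↦ CA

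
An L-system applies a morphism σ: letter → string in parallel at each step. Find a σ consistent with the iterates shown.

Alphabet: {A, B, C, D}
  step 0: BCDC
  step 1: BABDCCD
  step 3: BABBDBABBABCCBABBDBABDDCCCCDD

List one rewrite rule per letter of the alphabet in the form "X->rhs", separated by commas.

  step 0 ⇒ step 1: BCDC ⇒ BAB·D·CC·D
    B ↦ BAB
    C ↦ D
    D ↦ CC
    A ↦ BD  (constrained at step 1)

A->BD, B->BAB, C->D, D->CC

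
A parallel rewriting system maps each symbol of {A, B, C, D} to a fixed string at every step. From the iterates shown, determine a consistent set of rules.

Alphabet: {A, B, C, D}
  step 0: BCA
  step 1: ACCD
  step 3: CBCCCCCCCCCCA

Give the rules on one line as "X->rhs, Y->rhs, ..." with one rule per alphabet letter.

A->D, B->A, C->CC, D->CB

  step 0 ⇒ step 1: BCA ⇒ A·CC·D
    A ↦ D
    B ↦ A
    C ↦ CC
    D ↦ CB  (constrained at step 1)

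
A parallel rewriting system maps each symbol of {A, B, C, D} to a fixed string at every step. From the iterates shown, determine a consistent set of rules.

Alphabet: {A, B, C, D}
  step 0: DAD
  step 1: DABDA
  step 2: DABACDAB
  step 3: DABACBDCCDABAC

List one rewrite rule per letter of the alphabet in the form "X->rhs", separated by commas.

  step 2 ⇒ step 3: DABACDAB ⇒ DA·B·AC·B·DCC·DA·B·AC
    A ↦ B
    B ↦ AC
    C ↦ DCC
    D ↦ DA

A->B, B->AC, C->DCC, D->DA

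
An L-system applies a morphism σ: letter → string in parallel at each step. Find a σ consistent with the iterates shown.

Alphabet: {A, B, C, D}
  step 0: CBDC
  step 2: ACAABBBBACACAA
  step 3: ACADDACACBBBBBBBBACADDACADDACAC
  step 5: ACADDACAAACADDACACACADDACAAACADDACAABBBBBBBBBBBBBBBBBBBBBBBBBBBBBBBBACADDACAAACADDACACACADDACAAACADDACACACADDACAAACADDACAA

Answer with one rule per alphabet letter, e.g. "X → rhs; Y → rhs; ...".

  step 2 ⇒ step 3: ACAABBBBACACAA ⇒ AC·ADD·AC·AC·BB·BB·BB·BB·AC·ADD·AC·ADD·AC·AC
    A ↦ AC
    B ↦ BB
    C ↦ ADD
    D ↦ A  (constrained at step 0)

A->AC, B->BB, C->ADD, D->A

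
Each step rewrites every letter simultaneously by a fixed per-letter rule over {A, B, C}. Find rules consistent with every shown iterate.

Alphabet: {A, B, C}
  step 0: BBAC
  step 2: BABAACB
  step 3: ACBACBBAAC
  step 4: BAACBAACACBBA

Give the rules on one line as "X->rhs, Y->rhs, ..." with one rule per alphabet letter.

A->B, B->AC, C->A

  step 3 ⇒ step 4: ACBACBBAAC ⇒ B·A·AC·B·A·AC·AC·B·B·A
    A ↦ B
    B ↦ AC
    C ↦ A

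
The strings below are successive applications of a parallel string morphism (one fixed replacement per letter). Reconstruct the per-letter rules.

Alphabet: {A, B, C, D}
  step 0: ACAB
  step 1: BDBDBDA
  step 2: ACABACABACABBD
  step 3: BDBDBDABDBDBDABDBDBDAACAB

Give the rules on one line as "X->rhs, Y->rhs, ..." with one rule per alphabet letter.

  step 2 ⇒ step 3: ACABACABACABBD ⇒ BD·BD·BD·A·BD·BD·BD·A·BD·BD·BD·A·A·CAB
    A ↦ BD
    B ↦ A
    C ↦ BD
    D ↦ CAB

A->BD, B->A, C->BD, D->CAB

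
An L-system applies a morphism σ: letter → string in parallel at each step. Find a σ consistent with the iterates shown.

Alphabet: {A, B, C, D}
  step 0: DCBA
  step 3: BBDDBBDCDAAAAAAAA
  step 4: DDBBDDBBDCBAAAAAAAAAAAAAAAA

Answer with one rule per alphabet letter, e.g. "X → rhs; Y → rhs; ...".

A->AA, B->D, C->BDC, D->B

  step 3 ⇒ step 4: BBDDBBDCDAAAAAAAA ⇒ D·D·B·B·D·D·B·BDC·B·AA·AA·AA·AA·AA·AA·AA·AA
    A ↦ AA
    B ↦ D
    C ↦ BDC
    D ↦ B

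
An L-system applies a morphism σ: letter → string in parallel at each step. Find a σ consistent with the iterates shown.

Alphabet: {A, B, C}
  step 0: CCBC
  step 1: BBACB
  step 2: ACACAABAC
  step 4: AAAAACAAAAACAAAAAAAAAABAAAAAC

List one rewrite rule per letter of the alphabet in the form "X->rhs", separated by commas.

  step 1 ⇒ step 2: BBACB ⇒ AC·AC·AA·B·AC
    A ↦ AA
    B ↦ AC
    C ↦ B

A->AA, B->AC, C->B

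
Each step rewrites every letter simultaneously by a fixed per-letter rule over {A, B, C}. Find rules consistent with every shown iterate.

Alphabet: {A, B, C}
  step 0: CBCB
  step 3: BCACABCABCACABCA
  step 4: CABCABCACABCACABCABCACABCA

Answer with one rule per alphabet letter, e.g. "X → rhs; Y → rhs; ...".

  step 3 ⇒ step 4: BCACABCABCACABCA ⇒ CA·B·CA·B·CA·CA·B·CA·CA·B·CA·B·CA·CA·B·CA
    A ↦ CA
    B ↦ CA
    C ↦ B

A->CA, B->CA, C->B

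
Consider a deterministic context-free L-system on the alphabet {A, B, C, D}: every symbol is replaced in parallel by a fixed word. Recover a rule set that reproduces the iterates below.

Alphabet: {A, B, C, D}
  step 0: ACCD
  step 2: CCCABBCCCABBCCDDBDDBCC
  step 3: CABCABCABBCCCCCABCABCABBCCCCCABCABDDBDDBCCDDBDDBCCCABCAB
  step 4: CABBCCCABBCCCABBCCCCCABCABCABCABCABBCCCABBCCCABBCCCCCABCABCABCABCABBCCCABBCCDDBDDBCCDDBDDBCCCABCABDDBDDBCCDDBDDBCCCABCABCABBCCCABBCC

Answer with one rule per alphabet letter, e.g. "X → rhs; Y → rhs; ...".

A->B, B->CC, C->CAB, D->DDB

  step 3 ⇒ step 4: CABCABCABBCCCCCABCABCABBCCCCCABCABDDBDDBCCDDBDDBCCCABCAB ⇒ CAB·B·CC·CAB·B·CC·CAB·B·CC·CC·CAB·CAB·CAB·CAB·CAB·B·CC·CAB·B·CC·CAB·B·CC·CC·CAB·CAB·CAB·CAB·CAB·B·CC·CAB·B·CC·DDB·DDB·CC·DDB·DDB·CC·CAB·CAB·DDB·DDB·CC·DDB·DDB·CC·CAB·CAB·CAB·B·CC·CAB·B·CC
    A ↦ B
    B ↦ CC
    C ↦ CAB
    D ↦ DDB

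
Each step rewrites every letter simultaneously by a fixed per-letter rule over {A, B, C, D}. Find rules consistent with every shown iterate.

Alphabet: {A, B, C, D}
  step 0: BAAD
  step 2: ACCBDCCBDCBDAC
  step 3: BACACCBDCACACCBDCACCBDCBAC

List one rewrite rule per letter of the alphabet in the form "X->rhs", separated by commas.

A->B, B->CBD, C->AC, D->C

  step 2 ⇒ step 3: ACCBDCCBDCBDAC ⇒ B·AC·AC·CBD·C·AC·AC·CBD·C·AC·CBD·C·B·AC
    A ↦ B
    B ↦ CBD
    C ↦ AC
    D ↦ C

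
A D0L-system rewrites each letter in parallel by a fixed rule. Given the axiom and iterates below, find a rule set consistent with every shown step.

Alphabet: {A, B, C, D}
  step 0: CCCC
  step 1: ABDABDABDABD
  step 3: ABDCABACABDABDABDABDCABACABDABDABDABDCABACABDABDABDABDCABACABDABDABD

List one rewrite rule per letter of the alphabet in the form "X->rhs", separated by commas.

  step 0 ⇒ step 1: CCCC ⇒ ABD·ABD·ABD·ABD
    C ↦ ABD
    A ↦ C  (constrained at step 1)
    B ↦ ABA  (constrained at step 1)
    D ↦ CCC  (constrained at step 1)

A->C, B->ABA, C->ABD, D->CCC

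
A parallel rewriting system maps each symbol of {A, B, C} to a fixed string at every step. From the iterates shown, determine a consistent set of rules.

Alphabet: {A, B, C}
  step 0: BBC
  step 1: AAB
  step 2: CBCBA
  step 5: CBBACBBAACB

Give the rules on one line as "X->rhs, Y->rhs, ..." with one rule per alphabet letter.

A->CB, B->A, C->B

  step 1 ⇒ step 2: AAB ⇒ CB·CB·A
    A ↦ CB
    B ↦ A
  step 0 ⇒ step 1: BBC ⇒ A·A·B
    C ↦ B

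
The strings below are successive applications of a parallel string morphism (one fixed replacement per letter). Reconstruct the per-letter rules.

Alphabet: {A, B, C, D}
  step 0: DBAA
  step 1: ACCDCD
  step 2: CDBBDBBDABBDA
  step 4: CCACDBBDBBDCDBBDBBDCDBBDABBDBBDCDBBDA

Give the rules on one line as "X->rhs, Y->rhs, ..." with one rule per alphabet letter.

A->CD, B->C, C->BBD, D->A

  step 1 ⇒ step 2: ACCDCD ⇒ CD·BBD·BBD·A·BBD·A
    A ↦ CD
    C ↦ BBD
    D ↦ A
  step 0 ⇒ step 1: DBAA ⇒ A·C·CD·CD
    B ↦ C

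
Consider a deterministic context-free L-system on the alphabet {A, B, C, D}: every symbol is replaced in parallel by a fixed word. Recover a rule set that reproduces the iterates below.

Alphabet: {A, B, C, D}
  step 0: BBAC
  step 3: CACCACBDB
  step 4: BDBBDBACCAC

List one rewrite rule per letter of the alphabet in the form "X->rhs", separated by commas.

  step 3 ⇒ step 4: CACCACBDB ⇒ B·D·B·B·D·B·AC·C·AC
    A ↦ D
    B ↦ AC
    C ↦ B
    D ↦ C

A->D, B->AC, C->B, D->C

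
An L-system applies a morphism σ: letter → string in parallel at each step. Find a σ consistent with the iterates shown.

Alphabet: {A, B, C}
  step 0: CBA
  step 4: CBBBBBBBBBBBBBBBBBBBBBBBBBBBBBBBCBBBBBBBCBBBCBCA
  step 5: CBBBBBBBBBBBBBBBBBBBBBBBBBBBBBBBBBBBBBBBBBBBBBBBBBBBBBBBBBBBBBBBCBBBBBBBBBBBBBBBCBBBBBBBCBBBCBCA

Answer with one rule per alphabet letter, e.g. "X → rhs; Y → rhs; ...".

A->CA, B->BB, C->CB

  step 4 ⇒ step 5: CBBBBBBBBBBBBBBBBBBBBBBBBBBBBBBBCBBBBBBBCBBBCBCA ⇒ CB·BB·BB·BB·BB·BB·BB·BB·BB·BB·BB·BB·BB·BB·BB·BB·BB·BB·BB·BB·BB·BB·BB·BB·BB·BB·BB·BB·BB·BB·BB·BB·CB·BB·BB·BB·BB·BB·BB·BB·CB·BB·BB·BB·CB·BB·CB·CA
    A ↦ CA
    B ↦ BB
    C ↦ CB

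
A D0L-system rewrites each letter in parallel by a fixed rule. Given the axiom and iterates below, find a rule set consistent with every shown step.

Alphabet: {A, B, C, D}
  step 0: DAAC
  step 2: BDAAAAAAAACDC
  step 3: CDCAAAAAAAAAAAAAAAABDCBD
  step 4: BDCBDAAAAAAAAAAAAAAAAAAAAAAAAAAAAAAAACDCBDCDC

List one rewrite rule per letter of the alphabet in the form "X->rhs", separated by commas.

  step 3 ⇒ step 4: CDCAAAAAAAAAAAAAAAABDCBD ⇒ BD·C·BD·AA·AA·AA·AA·AA·AA·AA·AA·AA·AA·AA·AA·AA·AA·AA·AA·CD·C·BD·CD·C
    A ↦ AA
    B ↦ CD
    C ↦ BD
    D ↦ C

A->AA, B->CD, C->BD, D->C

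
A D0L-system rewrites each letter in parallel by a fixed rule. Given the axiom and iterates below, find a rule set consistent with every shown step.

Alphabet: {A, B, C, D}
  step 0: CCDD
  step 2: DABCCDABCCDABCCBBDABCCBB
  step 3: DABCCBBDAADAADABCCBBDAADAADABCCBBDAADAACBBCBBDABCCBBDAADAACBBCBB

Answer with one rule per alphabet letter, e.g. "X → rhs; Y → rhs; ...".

A->C, B->CBB, C->DAA, D->DAB

  step 2 ⇒ step 3: DABCCDABCCDABCCBBDABCCBB ⇒ DAB·C·CBB·DAA·DAA·DAB·C·CBB·DAA·DAA·DAB·C·CBB·DAA·DAA·CBB·CBB·DAB·C·CBB·DAA·DAA·CBB·CBB
    A ↦ C
    B ↦ CBB
    C ↦ DAA
    D ↦ DAB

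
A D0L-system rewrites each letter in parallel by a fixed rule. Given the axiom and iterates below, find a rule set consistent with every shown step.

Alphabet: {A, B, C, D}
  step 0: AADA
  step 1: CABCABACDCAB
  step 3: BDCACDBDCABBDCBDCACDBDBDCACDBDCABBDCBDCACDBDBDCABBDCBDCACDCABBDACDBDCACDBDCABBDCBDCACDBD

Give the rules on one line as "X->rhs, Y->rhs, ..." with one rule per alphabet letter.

A->CAB, B->BDC, C->BD, D->ACD

  step 0 ⇒ step 1: AADA ⇒ CAB·CAB·ACD·CAB
    A ↦ CAB
    D ↦ ACD
    B ↦ BDC  (constrained at step 1)
    C ↦ BD  (constrained at step 1)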